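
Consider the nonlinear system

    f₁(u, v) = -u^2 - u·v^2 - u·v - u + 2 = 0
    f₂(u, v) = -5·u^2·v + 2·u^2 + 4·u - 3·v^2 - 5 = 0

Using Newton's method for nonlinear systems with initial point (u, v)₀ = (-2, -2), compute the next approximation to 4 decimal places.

(-1.6103, -1.2684)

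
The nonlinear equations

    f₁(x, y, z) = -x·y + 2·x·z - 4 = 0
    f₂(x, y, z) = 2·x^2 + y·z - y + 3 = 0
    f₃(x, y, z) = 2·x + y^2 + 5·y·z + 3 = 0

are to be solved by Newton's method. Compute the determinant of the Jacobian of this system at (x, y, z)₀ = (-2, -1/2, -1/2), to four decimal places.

J = [[-y + 2·z, -x, 2·x], [4·x, z - 1, y], [2, 2·y + 5·z, 5·y]].
At the point, J = [[-0.5000, 2.0000, -4.0000], [-8.0000, -1.5000, -0.5000], [2.0000, -3.5000, -2.5000]].
det J = -167.0000.

-167.0000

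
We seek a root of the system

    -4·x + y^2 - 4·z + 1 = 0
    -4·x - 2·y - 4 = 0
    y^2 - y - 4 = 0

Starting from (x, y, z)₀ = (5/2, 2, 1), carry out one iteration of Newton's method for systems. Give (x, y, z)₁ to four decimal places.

At (5/2, 2, 1): F = (-9.0000, -18.0000, -2.0000).
Jacobian J = [[-4, 2·y, -4], [-4, -2, 0], [0, 2·y - 1, 0]].
At the point, J = [[-4.0000, 4.0000, -4.0000], [-4.0000, -2.0000, 0.0000], [0.0000, 3.0000, 0.0000]] (det J = 48.0000).
Solving J·Δ = −F gives Δ = (-4.8333, 0.6667, 3.2500).
Then the next iterate is (x, y, z)₁ = (-2.3333, 2.6667, 4.2500).

(-2.3333, 2.6667, 4.2500)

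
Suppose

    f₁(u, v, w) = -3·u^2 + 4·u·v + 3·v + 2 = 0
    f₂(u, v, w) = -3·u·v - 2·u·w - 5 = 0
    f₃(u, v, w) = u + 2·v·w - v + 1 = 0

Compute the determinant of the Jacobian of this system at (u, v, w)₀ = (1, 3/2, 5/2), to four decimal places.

185.5000

J = [[-6·u + 4·v, 4·u + 3, 0], [-3·v - 2·w, -3·u, -2·u], [1, 2·w - 1, 2·v]].
At the point, J = [[0.0000, 7.0000, 0.0000], [-9.5000, -3.0000, -2.0000], [1.0000, 4.0000, 3.0000]].
det J = 185.5000.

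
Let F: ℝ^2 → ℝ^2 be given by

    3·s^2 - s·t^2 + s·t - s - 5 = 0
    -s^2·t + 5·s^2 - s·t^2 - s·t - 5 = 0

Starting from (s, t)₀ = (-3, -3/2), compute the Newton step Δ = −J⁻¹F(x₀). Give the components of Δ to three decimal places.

At (-3, -3/2): F = (36.250, 55.750).
Jacobian J = [[6·s - t^2 + t - 1, -2·s·t + s], [-2·s·t + 10·s - t^2 - t, -s^2 - 2·s·t - s]].
At the point, J = [[-22.750, -12.000], [-39.750, -15.000]] (det J = -135.750).
Solving J·Δ = −F gives Δ = (0.923, 1.272).

(0.923, 1.272)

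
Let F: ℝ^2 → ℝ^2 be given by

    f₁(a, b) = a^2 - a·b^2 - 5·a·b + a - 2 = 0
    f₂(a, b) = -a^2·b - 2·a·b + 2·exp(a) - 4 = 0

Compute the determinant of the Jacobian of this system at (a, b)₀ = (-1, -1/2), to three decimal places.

J = [[2·a - b^2 - 5·b + 1, -2·a·b - 5·a], [-2·a·b - 2·b + 2·exp(a), -a^2 - 2·a]].
At the point, J = [[1.250, 4.000], [0.73576, 1.000]].
det J = -1.693.

-1.693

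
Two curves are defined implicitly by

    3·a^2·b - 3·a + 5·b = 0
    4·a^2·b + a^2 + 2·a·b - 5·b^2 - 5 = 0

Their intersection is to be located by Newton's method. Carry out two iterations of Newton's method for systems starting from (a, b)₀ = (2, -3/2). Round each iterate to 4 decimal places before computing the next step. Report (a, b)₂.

At (2, -3/2): F = (-31.5000, -42.2500).
Jacobian J = [[6·a·b - 3, 3·a^2 + 5], [8·a·b + 2·a + 2·b, 4·a^2 + 2·a - 10·b]].
At the point, J = [[-21.0000, 17.0000], [-23.0000, 35.0000]] (det J = -344.0000).
Solving J·Δ = −F gives Δ = (-1.1170, 0.4731).
Then the next iterate is (a, b)₁ = (0.8830, -1.0269).
Round to (0.8830, -1.0269) and repeat: F = (-10.185488, -14.509085), J = [[-8.440516, 7.339067], [-7.541822, 15.153756]].
Δ = (-0.6597, 0.6291), so (a, b)₂ = (0.2233, -0.3978).

(0.2233, -0.3978)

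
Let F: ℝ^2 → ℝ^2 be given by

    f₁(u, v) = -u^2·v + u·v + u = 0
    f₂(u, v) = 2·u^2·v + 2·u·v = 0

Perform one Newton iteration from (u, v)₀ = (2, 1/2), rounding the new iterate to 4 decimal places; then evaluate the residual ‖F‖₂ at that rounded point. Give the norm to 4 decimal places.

At (2, 1/2): F = (1.0000, 6.0000).
Jacobian J = [[-2·u·v + v + 1, -u^2 + u], [4·u·v + 2·v, 2·u^2 + 2·u]].
At the point, J = [[-0.5000, -2.0000], [5.0000, 12.0000]] (det J = 4.0000).
Solving J·Δ = −F gives Δ = (-6.0000, 2.0000).
Then the next iterate is (u, v)₁ = (-4.0000, 2.5000).
Re-evaluating at (-4.0000, 2.5000): F = (-54.0000, 60.0000), so ‖F‖₂ = 80.7217.

80.7217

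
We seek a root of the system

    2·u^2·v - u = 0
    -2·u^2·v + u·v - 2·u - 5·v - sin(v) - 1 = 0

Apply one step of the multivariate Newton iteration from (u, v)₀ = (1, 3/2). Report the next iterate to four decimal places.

(1.7983, -1.4958)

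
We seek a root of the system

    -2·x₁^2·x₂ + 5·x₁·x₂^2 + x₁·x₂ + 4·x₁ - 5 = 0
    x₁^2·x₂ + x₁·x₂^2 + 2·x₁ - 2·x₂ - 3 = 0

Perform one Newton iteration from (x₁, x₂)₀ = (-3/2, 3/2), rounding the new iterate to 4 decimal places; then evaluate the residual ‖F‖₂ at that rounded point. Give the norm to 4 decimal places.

14.8956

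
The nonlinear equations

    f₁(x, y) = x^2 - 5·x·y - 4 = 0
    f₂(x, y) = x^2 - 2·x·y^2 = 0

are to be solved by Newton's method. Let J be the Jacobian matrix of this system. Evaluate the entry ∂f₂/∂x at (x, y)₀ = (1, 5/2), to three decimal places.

-10.500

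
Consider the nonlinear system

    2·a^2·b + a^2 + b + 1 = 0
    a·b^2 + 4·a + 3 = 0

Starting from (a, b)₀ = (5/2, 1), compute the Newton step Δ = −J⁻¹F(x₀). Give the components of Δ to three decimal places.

At (5/2, 1): F = (20.750, 15.500).
Jacobian J = [[4·a·b + 2·a, 2·a^2 + 1], [b^2 + 4, 2·a·b]].
At the point, J = [[15.000, 13.500], [5.000, 5.000]] (det J = 7.500).
Solving J·Δ = −F gives Δ = (14.067, -17.167).

(14.067, -17.167)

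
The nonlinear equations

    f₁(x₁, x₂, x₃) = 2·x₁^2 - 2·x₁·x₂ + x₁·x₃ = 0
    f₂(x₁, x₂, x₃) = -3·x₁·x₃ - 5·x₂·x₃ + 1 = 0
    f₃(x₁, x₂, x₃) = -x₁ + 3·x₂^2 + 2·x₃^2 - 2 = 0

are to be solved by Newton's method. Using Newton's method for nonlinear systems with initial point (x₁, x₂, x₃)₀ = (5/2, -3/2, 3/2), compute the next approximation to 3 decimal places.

At (5/2, -3/2, 3/2): F = (23.750, 1.000, 6.750).
Jacobian J = [[4·x₁ - 2·x₂ + x₃, -2·x₁, x₁], [-3·x₃, -5·x₃, -3·x₁ - 5·x₂], [-1, 6·x₂, 4·x₃]].
At the point, J = [[14.500, -5.000, 2.500], [-4.500, -7.500, 0.000], [-1.000, -9.000, 6.000]] (det J = -705.000).
Solving J·Δ = −F gives Δ = (-1.326, 0.929, 0.047).
Then the next iterate is (x₁, x₂, x₃)₁ = (1.174, -0.571, 1.547).

(1.174, -0.571, 1.547)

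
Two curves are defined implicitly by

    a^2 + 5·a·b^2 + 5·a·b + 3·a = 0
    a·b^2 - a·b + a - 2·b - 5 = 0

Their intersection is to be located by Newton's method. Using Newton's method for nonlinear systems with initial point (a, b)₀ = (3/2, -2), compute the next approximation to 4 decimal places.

At (3/2, -2): F = (21.7500, 9.5000).
Jacobian J = [[2·a + 5·b^2 + 5·b + 3, 10·a·b + 5·a], [b^2 - b + 1, 2·a·b - a - 2]].
At the point, J = [[16.0000, -22.5000], [7.0000, -9.5000]] (det J = 5.5000).
Solving J·Δ = −F gives Δ = (-1.2955, 0.0455).
Then the next iterate is (a, b)₁ = (0.2045, -1.9545).

(0.2045, -1.9545)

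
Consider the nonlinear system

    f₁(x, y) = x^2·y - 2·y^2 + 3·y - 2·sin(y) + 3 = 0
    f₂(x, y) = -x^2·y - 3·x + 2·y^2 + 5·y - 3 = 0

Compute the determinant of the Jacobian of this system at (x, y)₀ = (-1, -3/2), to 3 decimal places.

J = [[2·x·y, x^2 - 4·y - 2·cos(y) + 3], [-2·x·y - 3, -x^2 + 4·y + 5]].
At the point, J = [[3.000, 9.85853], [-6.000, -2.000]].
det J = 53.151.

53.151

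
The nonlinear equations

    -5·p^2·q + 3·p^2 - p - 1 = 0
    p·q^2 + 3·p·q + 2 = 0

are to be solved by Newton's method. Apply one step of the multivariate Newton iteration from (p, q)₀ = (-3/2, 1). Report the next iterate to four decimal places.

(0.5000, 1.5333)

At (-3/2, 1): F = (-4.0000, -4.0000).
Jacobian J = [[-10·p·q + 6·p - 1, -5·p^2], [q^2 + 3·q, 2·p·q + 3·p]].
At the point, J = [[5.0000, -11.2500], [4.0000, -7.5000]] (det J = 7.5000).
Solving J·Δ = −F gives Δ = (2.0000, 0.5333).
Then the next iterate is (p, q)₁ = (0.5000, 1.5333).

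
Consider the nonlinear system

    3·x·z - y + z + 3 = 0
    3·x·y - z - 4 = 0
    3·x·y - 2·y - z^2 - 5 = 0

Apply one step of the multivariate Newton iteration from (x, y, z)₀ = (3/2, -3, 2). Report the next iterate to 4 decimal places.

At (3/2, -3, 2): F = (17.0000, -19.5000, -16.5000).
Jacobian J = [[3·z, -1, 3·x + 1], [3·y, 3·x, -1], [3·y, 3·x - 2, -2·z]].
At the point, J = [[6.0000, -1.0000, 5.5000], [-9.0000, 4.5000, -1.0000], [-9.0000, 2.5000, -4.0000]] (det J = 33.0000).
Solving J·Δ = −F gives Δ = (1.8712, 7.2273, -3.8182).
Then the next iterate is (x, y, z)₁ = (3.3712, 4.2273, -1.8182).

(3.3712, 4.2273, -1.8182)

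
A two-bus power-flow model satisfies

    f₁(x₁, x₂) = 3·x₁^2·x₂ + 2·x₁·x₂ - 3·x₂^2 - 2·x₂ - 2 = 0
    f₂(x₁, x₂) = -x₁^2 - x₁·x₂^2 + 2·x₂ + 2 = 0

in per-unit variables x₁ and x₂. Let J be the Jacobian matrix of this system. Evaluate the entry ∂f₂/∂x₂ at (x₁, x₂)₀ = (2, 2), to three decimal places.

-6.000

∂f₂/∂x₂ = -2·x₁·x₂ + 2.
At (2, 2) this is -6.000.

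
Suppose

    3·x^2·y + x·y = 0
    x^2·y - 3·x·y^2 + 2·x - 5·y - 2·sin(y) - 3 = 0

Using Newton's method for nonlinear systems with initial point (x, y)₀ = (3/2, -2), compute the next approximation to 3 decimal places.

At (3/2, -2): F = (-16.500, -10.68141).
Jacobian J = [[6·x·y + y, 3·x^2 + x], [2·x·y - 3·y^2 + 2, x^2 - 6·x·y - 2·cos(y) - 5]].
At the point, J = [[-20.000, 8.250], [-16.000, 16.08229]] (det J = -189.64587).
Solving J·Δ = −F gives Δ = (-0.935, -0.266).
Then the next iterate is (x, y)₁ = (0.565, -2.266).

(0.565, -2.266)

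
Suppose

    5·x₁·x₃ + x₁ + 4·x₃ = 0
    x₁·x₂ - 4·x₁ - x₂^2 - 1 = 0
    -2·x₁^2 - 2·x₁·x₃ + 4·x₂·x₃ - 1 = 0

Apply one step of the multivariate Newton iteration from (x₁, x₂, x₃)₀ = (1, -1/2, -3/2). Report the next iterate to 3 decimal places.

(-0.139, -0.188, -0.934)

At (1, -1/2, -3/2): F = (-12.500, -5.750, 3.000).
Jacobian J = [[5·x₃ + 1, 0, 5·x₁ + 4], [x₂ - 4, x₁ - 2·x₂, 0], [-4·x₁ - 2·x₃, 4·x₃, -2·x₁ + 4·x₂]].
At the point, J = [[-6.500, 0.000, 9.000], [-4.500, 2.000, 0.000], [-1.000, -6.000, -4.000]] (det J = 313.000).
Solving J·Δ = −F gives Δ = (-1.139, 0.312, 0.566).
Then the next iterate is (x₁, x₂, x₃)₁ = (-0.139, -0.188, -0.934).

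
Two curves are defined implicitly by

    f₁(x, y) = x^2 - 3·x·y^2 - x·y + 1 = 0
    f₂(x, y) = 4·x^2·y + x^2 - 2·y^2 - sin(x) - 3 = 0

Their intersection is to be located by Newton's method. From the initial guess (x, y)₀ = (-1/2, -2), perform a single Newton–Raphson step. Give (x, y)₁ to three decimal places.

At (-1/2, -2): F = (6.250, -12.27057).
Jacobian J = [[2·x - 3·y^2 - y, -6·x·y - x], [8·x·y + 2·x - cos(x), 4·x^2 - 4·y]].
At the point, J = [[-11.000, -5.500], [6.12242, 9.000]] (det J = -65.32670).
Solving J·Δ = −F gives Δ = (-0.172, 1.480).
Then the next iterate is (x, y)₁ = (-0.672, -0.520).

(-0.672, -0.520)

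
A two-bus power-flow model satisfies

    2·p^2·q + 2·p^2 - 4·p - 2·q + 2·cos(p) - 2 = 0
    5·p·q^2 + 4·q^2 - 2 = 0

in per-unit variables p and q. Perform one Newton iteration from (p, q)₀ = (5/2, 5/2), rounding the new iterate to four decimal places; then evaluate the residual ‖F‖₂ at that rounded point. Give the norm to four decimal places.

At (5/2, 5/2): F = (25.147713, 101.1250).
Jacobian J = [[4·p·q + 4·p - 2·sin(p) - 4, 2·p^2 - 2], [5·q^2, 10·p·q + 8·q]].
At the point, J = [[29.803056, 10.5000], [31.2500, 82.5000]] (det J = 2130.627096).
Solving J·Δ = −F gives Δ = (-0.4754, -1.0457).
Then the next iterate is (p, q)₁ = (2.0246, 1.4543).
Re-evaluating at (2.0246, 1.4543): F = (6.236602, 27.869982), so ‖F‖₂ = 28.5593.

28.5593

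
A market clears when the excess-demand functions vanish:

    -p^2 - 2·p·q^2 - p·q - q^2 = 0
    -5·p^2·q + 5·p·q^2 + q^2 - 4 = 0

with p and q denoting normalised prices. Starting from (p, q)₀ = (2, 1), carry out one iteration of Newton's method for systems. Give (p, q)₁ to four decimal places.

(1.0825, 0.6186)

At (2, 1): F = (-11.0000, -13.0000).
Jacobian J = [[-2·p - 2·q^2 - q, -4·p·q - p - 2·q], [-10·p·q + 5·q^2, -5·p^2 + 10·p·q + 2·q]].
At the point, J = [[-7.0000, -12.0000], [-15.0000, 2.0000]] (det J = -194.0000).
Solving J·Δ = −F gives Δ = (-0.9175, -0.3814).
Then the next iterate is (p, q)₁ = (1.0825, 0.6186).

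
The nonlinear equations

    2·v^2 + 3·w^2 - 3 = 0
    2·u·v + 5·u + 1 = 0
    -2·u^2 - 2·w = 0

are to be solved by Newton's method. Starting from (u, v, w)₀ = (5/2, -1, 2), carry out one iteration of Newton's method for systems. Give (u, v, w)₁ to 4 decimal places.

(1.0903, -1.8542, 0.7986)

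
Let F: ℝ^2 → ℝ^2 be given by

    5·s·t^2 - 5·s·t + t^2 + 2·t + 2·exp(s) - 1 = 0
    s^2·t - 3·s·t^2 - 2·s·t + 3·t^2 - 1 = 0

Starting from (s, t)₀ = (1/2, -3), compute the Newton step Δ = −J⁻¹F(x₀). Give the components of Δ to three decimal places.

At (1/2, -3): F = (35.29744, 14.750).
Jacobian J = [[5·t^2 - 5·t + 2·exp(s), 10·s·t - 5·s + 2·t + 2], [2·s·t - 3·t^2 - 2·t, s^2 - 6·s·t - 2·s + 6·t]].
At the point, J = [[63.29744, -21.500], [-24.000, -9.750]] (det J = -1133.15006).
Solving J·Δ = −F gives Δ = (-0.024, 1.572).

(-0.024, 1.572)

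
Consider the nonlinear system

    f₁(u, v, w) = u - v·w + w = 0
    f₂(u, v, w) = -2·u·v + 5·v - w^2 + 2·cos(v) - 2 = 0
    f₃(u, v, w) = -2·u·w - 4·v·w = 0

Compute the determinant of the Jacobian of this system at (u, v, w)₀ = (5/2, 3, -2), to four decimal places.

-105.4598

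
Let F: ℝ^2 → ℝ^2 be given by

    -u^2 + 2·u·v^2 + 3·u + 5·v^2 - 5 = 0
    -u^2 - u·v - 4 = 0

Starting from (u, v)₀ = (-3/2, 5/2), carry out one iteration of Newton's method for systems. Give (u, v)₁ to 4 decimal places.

At (-3/2, 5/2): F = (0.7500, -2.5000).
Jacobian J = [[-2·u + 2·v^2 + 3, 4·u·v + 10·v], [-2·u - v, -u]].
At the point, J = [[18.5000, 10.0000], [0.5000, 1.5000]] (det J = 22.7500).
Solving J·Δ = −F gives Δ = (-1.1484, 2.0495).
Then the next iterate is (u, v)₁ = (-2.6484, 4.5495).

(-2.6484, 4.5495)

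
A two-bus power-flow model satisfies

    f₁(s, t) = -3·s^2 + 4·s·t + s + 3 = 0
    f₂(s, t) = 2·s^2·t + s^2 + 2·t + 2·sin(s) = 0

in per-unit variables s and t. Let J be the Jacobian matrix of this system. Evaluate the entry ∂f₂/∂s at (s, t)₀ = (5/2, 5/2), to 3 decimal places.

28.398

∂f₂/∂s = 4·s·t + 2·s + 2·cos(s).
At (5/2, 5/2) this is 28.398.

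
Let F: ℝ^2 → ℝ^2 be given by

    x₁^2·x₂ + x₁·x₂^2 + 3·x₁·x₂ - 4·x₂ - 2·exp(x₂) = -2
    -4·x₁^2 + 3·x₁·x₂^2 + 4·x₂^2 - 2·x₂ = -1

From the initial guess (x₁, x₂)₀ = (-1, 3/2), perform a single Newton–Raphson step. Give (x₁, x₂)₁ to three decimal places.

(-0.682, 0.553)

At (-1, 3/2): F = (-18.21338, -3.750).
Jacobian J = [[2·x₁·x₂ + x₂^2 + 3·x₂, x₁^2 + 2·x₁·x₂ + 3·x₁ - 2·exp(x₂) - 4], [-8·x₁ + 3·x₂^2, 6·x₁·x₂ + 8·x₂ - 2]].
At the point, J = [[3.750, -17.96338], [14.750, 1.000]] (det J = 268.70983).
Solving J·Δ = −F gives Δ = (0.318, -0.947).
Then the next iterate is (x₁, x₂)₁ = (-0.682, 0.553).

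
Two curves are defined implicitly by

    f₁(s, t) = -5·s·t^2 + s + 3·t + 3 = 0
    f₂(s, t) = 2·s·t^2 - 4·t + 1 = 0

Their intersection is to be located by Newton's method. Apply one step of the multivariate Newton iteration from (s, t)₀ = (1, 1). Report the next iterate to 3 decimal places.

At (1, 1): F = (2.000, -1.000).
Jacobian J = [[-5·t^2 + 1, -10·s·t + 3], [2·t^2, 4·s·t - 4]].
At the point, J = [[-4.000, -7.000], [2.000, 0.000]] (det J = 14.000).
Solving J·Δ = −F gives Δ = (0.500, 0.000).
Then the next iterate is (s, t)₁ = (1.500, 1.000).

(1.500, 1.000)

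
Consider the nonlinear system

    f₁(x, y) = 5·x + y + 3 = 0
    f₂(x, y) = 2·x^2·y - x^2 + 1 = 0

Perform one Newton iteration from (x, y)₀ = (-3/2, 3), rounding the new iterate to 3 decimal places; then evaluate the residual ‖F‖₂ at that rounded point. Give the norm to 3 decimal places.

3.893

At (-3/2, 3): F = (-1.500, 12.250).
Jacobian J = [[5, 1], [4·x·y - 2·x, 2·x^2]].
At the point, J = [[5.000, 1.000], [-15.000, 4.500]] (det J = 37.500).
Solving J·Δ = −F gives Δ = (0.507, -1.033).
Then the next iterate is (x, y)₁ = (-0.993, 1.967).
Re-evaluating at (-0.993, 1.967): F = (0.002, 3.89307), so ‖F‖₂ = 3.893.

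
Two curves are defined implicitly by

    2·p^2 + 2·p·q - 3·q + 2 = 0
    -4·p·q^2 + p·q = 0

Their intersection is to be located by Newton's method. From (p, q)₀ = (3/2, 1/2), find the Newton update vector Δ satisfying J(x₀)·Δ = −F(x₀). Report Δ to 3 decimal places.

(-0.929, -0.063)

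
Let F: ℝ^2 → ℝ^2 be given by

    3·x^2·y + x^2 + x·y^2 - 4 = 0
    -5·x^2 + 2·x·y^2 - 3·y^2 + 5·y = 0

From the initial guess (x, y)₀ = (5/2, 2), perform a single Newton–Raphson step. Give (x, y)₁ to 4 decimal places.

(1.4679, 1.6696)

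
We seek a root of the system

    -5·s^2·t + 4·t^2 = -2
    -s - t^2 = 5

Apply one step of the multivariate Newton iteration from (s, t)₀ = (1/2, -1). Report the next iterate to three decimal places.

At (1/2, -1): F = (7.250, -6.500).
Jacobian J = [[-10·s·t, -5·s^2 + 8·t], [-1, -2·t]].
At the point, J = [[5.000, -9.250], [-1.000, 2.000]] (det J = 0.750).
Solving J·Δ = −F gives Δ = (60.833, 33.667).
Then the next iterate is (s, t)₁ = (61.333, 32.667).

(61.333, 32.667)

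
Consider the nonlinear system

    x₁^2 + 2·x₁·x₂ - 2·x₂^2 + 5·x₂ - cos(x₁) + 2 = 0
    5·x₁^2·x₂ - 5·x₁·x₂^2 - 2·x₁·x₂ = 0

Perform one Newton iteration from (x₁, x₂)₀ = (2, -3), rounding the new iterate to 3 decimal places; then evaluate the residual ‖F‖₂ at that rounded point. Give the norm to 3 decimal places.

33.248

At (2, -3): F = (-38.58385, -138.000).
Jacobian J = [[2·x₁ + 2·x₂ + sin(x₁), 2·x₁ - 4·x₂ + 5], [10·x₁·x₂ - 5·x₂^2 - 2·x₂, 5·x₁^2 - 10·x₁·x₂ - 2·x₁]].
At the point, J = [[-1.09070, 21.000], [-99.000, 76.000]] (det J = 1996.10660).
Solving J·Δ = −F gives Δ = (0.017, 1.838).
Then the next iterate is (x₁, x₂)₁ = (2.017, -1.162).
Re-evaluating at (2.017, -1.162): F = (-6.69816, -32.56646), so ‖F‖₂ = 33.248.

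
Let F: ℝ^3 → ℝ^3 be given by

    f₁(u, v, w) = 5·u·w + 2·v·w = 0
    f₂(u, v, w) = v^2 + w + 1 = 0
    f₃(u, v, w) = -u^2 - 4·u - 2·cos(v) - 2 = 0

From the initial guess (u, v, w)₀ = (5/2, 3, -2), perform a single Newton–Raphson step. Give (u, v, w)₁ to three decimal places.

At (5/2, 3, -2): F = (-37.000, 8.000, -16.27002).
Jacobian J = [[5·w, 2·w, 5·u + 2·v], [0, 2·v, 1], [-2·u - 4, 2·sin(v), 0]].
At the point, J = [[-10.000, -4.000, 18.500], [0.000, 6.000, 1.000], [-9.000, 0.28224, 0.000]] (det J = 1037.82240).
Solving J·Δ = −F gives Δ = (-1.853, -1.448, 0.685).
Then the next iterate is (u, v, w)₁ = (0.647, 1.552, -1.315).

(0.647, 1.552, -1.315)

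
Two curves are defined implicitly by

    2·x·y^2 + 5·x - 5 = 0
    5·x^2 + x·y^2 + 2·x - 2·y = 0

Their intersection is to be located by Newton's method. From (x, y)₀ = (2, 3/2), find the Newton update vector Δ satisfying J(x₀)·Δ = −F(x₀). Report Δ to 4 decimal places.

(-0.9881, -0.3844)

At (2, 3/2): F = (14.0000, 25.5000).
Jacobian J = [[2·y^2 + 5, 4·x·y], [10·x + y^2 + 2, 2·x·y - 2]].
At the point, J = [[9.5000, 12.0000], [24.2500, 4.0000]] (det J = -253.0000).
Solving J·Δ = −F gives Δ = (-0.9881, -0.3844).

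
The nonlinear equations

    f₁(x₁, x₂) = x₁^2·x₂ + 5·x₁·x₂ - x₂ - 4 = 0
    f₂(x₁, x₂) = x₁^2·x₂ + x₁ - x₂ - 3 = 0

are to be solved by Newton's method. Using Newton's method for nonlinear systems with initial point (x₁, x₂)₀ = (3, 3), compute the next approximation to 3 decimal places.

At (3, 3): F = (65.000, 24.000).
Jacobian J = [[2·x₁·x₂ + 5·x₂, x₁^2 + 5·x₁ - 1], [2·x₁·x₂ + 1, x₁^2 - 1]].
At the point, J = [[33.000, 23.000], [19.000, 8.000]] (det J = -173.000).
Solving J·Δ = −F gives Δ = (-0.185, -2.561).
Then the next iterate is (x₁, x₂)₁ = (2.815, 0.439).

(2.815, 0.439)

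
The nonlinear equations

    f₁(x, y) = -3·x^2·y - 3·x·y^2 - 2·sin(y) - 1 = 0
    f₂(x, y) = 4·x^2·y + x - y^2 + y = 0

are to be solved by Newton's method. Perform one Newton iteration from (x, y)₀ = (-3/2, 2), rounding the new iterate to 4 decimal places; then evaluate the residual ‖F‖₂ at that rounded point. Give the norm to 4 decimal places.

4.1376

At (-3/2, 2): F = (1.681405, 14.5000).
Jacobian J = [[-6·x·y - 3·y^2, -3·x^2 - 6·x·y - 2·cos(y)], [8·x·y + 1, 4·x^2 - 2·y + 1]].
At the point, J = [[6.0000, 12.082294], [-23.0000, 6.0000]] (det J = 313.892754).
Solving J·Δ = −F gives Δ = (0.5260, -0.4004).
Then the next iterate is (x, y)₁ = (-0.9740, 1.5996).
Re-evaluating at (-0.9740, 1.5996): F = (-0.075096, 4.136888), so ‖F‖₂ = 4.1376.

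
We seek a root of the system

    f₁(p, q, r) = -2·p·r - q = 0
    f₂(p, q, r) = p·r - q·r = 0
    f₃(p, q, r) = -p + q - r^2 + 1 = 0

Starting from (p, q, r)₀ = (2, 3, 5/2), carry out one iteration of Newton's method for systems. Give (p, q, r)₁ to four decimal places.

At (2, 3, 5/2): F = (-13.0000, -2.5000, -4.2500).
Jacobian J = [[-2·r, -1, -2·p], [r, -r, p - q], [-1, 1, -2·r]].
At the point, J = [[-5.0000, -1.0000, -4.0000], [2.5000, -2.5000, -1.0000], [-1.0000, 1.0000, -5.0000]] (det J = -81.0000).
Solving J·Δ = −F gives Δ = (-1.4167, -2.0278, -0.9722).
Then the next iterate is (p, q, r)₁ = (0.5833, 0.9722, 1.5278).

(0.5833, 0.9722, 1.5278)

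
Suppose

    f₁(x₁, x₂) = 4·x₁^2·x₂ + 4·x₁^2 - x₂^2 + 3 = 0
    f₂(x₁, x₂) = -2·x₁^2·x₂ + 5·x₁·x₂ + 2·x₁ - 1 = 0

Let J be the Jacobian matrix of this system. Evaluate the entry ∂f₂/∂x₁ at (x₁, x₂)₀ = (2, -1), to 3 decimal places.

5.000

∂f₂/∂x₁ = -4·x₁·x₂ + 5·x₂ + 2.
At (2, -1) this is 5.000.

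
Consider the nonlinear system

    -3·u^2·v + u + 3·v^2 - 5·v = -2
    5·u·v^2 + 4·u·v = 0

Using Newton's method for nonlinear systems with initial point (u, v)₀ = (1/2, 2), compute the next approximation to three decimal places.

(0.281, 1.345)

At (1/2, 2): F = (3.000, 14.000).
Jacobian J = [[-6·u·v + 1, -3·u^2 + 6·v - 5], [5·v^2 + 4·v, 10·u·v + 4·u]].
At the point, J = [[-5.000, 6.250], [28.000, 12.000]] (det J = -235.000).
Solving J·Δ = −F gives Δ = (-0.219, -0.655).
Then the next iterate is (u, v)₁ = (0.281, 1.345).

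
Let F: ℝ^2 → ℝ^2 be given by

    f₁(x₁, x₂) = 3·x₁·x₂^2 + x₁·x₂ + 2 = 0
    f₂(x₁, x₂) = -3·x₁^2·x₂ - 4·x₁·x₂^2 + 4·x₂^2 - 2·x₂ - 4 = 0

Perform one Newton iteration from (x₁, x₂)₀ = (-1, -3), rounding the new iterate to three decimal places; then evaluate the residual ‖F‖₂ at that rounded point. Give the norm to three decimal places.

9.457

At (-1, -3): F = (-22.000, 83.000).
Jacobian J = [[3·x₂^2 + x₂, 6·x₁·x₂ + x₁], [-6·x₁·x₂ - 4·x₂^2, -3·x₁^2 - 8·x₁·x₂ + 8·x₂ - 2]].
At the point, J = [[24.000, 17.000], [-54.000, -53.000]] (det J = -354.000).
Solving J·Δ = −F gives Δ = (-0.692, 2.271).
Then the next iterate is (x₁, x₂)₁ = (-1.692, -0.729).
Re-evaluating at (-1.692, -0.729): F = (0.53587, 9.44164), so ‖F‖₂ = 9.457.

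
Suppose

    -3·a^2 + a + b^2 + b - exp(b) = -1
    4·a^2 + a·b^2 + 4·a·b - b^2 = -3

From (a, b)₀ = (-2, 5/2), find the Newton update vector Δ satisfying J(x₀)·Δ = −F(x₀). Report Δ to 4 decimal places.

At (-2, 5/2): F = (-16.432494, -19.7500).
Jacobian J = [[-6·a + 1, 2·b - exp(b) + 1], [8·a + b^2 + 4·b, 2·a·b + 4·a - 2·b]].
At the point, J = [[13.0000, -6.182494], [0.2500, -23.0000]] (det J = -297.454377).
Solving J·Δ = −F gives Δ = (0.8601, -0.8493).

(0.8601, -0.8493)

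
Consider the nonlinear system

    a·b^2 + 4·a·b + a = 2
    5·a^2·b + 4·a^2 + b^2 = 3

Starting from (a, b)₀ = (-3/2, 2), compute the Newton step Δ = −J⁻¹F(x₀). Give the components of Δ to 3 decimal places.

At (-3/2, 2): F = (-21.500, 32.500).
Jacobian J = [[b^2 + 4·b + 1, 2·a·b + 4·a], [10·a·b + 8·a, 5·a^2 + 2·b]].
At the point, J = [[13.000, -12.000], [-42.000, 15.250]] (det J = -305.750).
Solving J·Δ = −F gives Δ = (0.203, -1.572).

(0.203, -1.572)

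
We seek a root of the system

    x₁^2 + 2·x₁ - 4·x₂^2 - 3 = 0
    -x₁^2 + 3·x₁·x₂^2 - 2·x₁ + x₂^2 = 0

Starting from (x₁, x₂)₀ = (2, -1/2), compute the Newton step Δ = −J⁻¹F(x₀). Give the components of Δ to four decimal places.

(-0.1429, -0.7857)

At (2, -1/2): F = (4.0000, -6.2500).
Jacobian J = [[2·x₁ + 2, -8·x₂], [-2·x₁ + 3·x₂^2 - 2, 6·x₁·x₂ + 2·x₂]].
At the point, J = [[6.0000, 4.0000], [-5.2500, -7.0000]] (det J = -21.0000).
Solving J·Δ = −F gives Δ = (-0.1429, -0.7857).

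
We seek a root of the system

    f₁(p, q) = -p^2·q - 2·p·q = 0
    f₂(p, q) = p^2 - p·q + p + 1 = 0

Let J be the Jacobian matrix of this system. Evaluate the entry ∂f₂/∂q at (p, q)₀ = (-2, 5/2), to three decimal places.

2.000

∂f₂/∂q = -p.
At (-2, 5/2) this is 2.000.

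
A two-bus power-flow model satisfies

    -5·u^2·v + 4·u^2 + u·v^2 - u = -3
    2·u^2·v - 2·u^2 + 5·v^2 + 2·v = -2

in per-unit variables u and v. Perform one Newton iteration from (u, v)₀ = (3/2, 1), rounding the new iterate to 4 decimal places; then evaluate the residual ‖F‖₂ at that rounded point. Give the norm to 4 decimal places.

20.1490

At (3/2, 1): F = (0.7500, 9.0000).
Jacobian J = [[-10·u·v + 8·u + v^2 - 1, -5·u^2 + 2·u·v], [4·u·v - 4·u, 2·u^2 + 10·v + 2]].
At the point, J = [[-3.0000, -8.2500], [0.0000, 16.5000]] (det J = -49.5000).
Solving J·Δ = −F gives Δ = (1.7500, -0.5455).
Then the next iterate is (u, v)₁ = (3.2500, 0.4545).
Re-evaluating at (3.2500, 0.4545): F = (18.668072, -7.581836), so ‖F‖₂ = 20.1490.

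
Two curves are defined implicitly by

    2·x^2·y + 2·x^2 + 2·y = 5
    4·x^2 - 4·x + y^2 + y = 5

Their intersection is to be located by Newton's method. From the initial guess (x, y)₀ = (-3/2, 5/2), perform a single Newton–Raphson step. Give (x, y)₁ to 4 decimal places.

(-2.7443, -3.9432)

At (-3/2, 5/2): F = (15.7500, 18.7500).
Jacobian J = [[4·x·y + 4·x, 2·x^2 + 2], [8·x - 4, 2·y + 1]].
At the point, J = [[-21.0000, 6.5000], [-16.0000, 6.0000]] (det J = -22.0000).
Solving J·Δ = −F gives Δ = (-1.2443, -6.4432).
Then the next iterate is (x, y)₁ = (-2.7443, -3.9432).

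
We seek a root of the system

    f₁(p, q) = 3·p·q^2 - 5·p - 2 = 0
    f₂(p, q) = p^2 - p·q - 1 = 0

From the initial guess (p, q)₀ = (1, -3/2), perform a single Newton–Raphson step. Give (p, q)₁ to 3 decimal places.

At (1, -3/2): F = (-0.250, 1.500).
Jacobian J = [[3·q^2 - 5, 6·p·q], [2·p - q, -p]].
At the point, J = [[1.750, -9.000], [3.500, -1.000]] (det J = 29.750).
Solving J·Δ = −F gives Δ = (-0.462, -0.118).
Then the next iterate is (p, q)₁ = (0.538, -1.618).

(0.538, -1.618)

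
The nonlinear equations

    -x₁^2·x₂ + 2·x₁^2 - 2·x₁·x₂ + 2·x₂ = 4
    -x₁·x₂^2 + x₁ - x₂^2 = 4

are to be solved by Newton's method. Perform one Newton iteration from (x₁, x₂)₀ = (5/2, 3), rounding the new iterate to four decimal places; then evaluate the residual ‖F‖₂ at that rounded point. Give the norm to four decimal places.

11.6380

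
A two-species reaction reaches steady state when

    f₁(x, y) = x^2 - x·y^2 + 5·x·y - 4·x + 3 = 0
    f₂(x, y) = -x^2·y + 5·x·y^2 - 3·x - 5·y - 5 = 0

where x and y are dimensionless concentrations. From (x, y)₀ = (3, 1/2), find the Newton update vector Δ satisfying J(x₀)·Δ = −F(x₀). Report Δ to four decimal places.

(-3.4898, 0.6735)

At (3, 1/2): F = (6.7500, -17.2500).
Jacobian J = [[2·x - y^2 + 5·y - 4, -2·x·y + 5·x], [-2·x·y + 5·y^2 - 3, -x^2 + 10·x·y - 5]].
At the point, J = [[4.2500, 12.0000], [-4.7500, 1.0000]] (det J = 61.2500).
Solving J·Δ = −F gives Δ = (-3.4898, 0.6735).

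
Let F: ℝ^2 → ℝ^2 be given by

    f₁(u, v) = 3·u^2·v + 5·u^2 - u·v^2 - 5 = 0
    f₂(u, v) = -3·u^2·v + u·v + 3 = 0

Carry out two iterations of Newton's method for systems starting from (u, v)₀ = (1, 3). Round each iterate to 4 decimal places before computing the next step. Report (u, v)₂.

(0.8826, 2.0699)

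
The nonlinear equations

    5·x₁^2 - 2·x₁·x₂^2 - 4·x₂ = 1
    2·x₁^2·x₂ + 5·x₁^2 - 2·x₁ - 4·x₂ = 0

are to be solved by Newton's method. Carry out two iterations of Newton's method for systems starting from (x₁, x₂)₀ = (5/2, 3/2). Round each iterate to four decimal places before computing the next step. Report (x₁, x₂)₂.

(1.0870, 0.8264)

At (5/2, 3/2): F = (13.0000, 39.0000).
Jacobian J = [[10·x₁ - 2·x₂^2, -4·x₁·x₂ - 4], [4·x₁·x₂ + 10·x₁ - 2, 2·x₁^2 - 4]].
At the point, J = [[20.5000, -19.0000], [38.0000, 8.5000]] (det J = 896.2500).
Solving J·Δ = −F gives Δ = (-0.9501, -0.3409).
Then the next iterate is (x₁, x₂)₁ = (1.5499, 1.1591).
Round to (1.5499, 1.1591) and repeat: F = (2.209929, 9.843507), J = [[12.811974, -11.185956], [20.684956, 0.804380]].
Δ = (-0.4629, -0.3327), so (x₁, x₂)₂ = (1.0870, 0.8264).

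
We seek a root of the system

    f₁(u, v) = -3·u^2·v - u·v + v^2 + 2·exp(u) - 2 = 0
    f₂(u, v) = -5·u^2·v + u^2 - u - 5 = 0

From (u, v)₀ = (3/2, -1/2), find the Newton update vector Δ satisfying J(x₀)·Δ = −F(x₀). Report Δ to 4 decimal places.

At (3/2, -1/2): F = (11.338378, 1.3750).
Jacobian J = [[-6·u·v - v + 2·exp(u), -3·u^2 - u + 2·v], [-10·u·v + 2·u - 1, -5·u^2]].
At the point, J = [[13.963378, -9.2500], [9.5000, -11.2500]] (det J = -69.213004).
Solving J·Δ = −F gives Δ = (-1.6592, -1.2789).

(-1.6592, -1.2789)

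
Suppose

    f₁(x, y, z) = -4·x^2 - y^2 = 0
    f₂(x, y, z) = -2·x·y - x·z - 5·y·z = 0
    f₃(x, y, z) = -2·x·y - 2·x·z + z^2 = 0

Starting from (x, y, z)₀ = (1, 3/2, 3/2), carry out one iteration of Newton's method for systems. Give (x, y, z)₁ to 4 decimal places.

At (1, 3/2, 3/2): F = (-6.2500, -15.7500, -3.7500).
Jacobian J = [[-8·x, -2·y, 0], [-2·y - z, -2·x - 5·z, -x - 5·y], [-2·y - 2·z, -2·x, -2·x + 2·z]].
At the point, J = [[-8.0000, -3.0000, 0.0000], [-4.5000, -9.5000, -8.5000], [-6.0000, -2.0000, 1.0000]] (det J = 45.5000).
Solving J·Δ = −F gives Δ = (-0.5000, -0.7500, -0.7500).
Then the next iterate is (x, y, z)₁ = (0.5000, 0.7500, 0.7500).

(0.5000, 0.7500, 0.7500)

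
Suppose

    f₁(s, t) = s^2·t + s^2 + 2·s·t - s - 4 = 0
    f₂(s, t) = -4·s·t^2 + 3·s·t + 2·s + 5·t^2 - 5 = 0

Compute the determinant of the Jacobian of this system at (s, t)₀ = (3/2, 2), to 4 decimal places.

J = [[2·s·t + 2·s + 2·t - 1, s^2 + 2·s], [-4·t^2 + 3·t + 2, -8·s·t + 3·s + 10·t]].
At the point, J = [[12.0000, 5.2500], [-8.0000, 0.5000]].
det J = 48.0000.

48.0000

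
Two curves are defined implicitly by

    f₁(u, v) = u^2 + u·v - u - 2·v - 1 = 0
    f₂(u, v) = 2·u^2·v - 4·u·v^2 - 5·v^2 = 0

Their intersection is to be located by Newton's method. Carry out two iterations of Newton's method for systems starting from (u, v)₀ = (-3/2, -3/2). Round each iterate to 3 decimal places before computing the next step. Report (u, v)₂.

(-1.576, 0.881)

At (-3/2, -3/2): F = (8.000, -4.500).
Jacobian J = [[2·u + v - 1, u - 2], [4·u·v - 4·v^2, 2·u^2 - 8·u·v - 10·v]].
At the point, J = [[-5.500, -3.500], [0.000, 1.500]] (det J = -8.250).
Solving J·Δ = −F gives Δ = (-0.455, 3.000).
Then the next iterate is (u, v)₁ = (-1.955, 1.500).
Round to (-1.955, 1.500) and repeat: F = (-1.15548, 17.81108), J = [[-3.410, -3.955], [-20.730, 16.10405]].
Δ = (0.379, -0.619), so (u, v)₂ = (-1.576, 0.881).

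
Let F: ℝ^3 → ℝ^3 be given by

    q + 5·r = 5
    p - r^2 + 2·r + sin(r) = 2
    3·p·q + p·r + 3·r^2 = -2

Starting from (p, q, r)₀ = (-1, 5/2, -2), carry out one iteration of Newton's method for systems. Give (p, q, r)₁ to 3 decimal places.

(3.810, 8.643, -0.729)

At (-1, 5/2, -2): F = (-12.500, -11.90930, 8.500).
Jacobian J = [[0, 1, 5], [1, 0, -2·r + cos(r) + 2], [3·q + r, 3·p, p + 6·r]].
At the point, J = [[0.000, 1.000, 5.000], [1.000, 0.000, 5.58385], [5.500, -3.000, -13.000]] (det J = 28.71119).
Solving J·Δ = −F gives Δ = (4.810, 6.143, 1.271).
Then the next iterate is (p, q, r)₁ = (3.810, 8.643, -0.729).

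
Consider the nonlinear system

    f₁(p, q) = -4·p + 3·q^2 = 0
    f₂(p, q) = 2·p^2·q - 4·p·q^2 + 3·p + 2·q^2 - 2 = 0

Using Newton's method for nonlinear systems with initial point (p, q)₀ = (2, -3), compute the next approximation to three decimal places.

(1.587, -1.853)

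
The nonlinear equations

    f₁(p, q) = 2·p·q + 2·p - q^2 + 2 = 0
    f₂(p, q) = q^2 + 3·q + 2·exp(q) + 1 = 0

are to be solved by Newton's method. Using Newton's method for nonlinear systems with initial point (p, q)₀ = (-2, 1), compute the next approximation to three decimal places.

(-1.750, 0.000)

At (-2, 1): F = (-7.000, 10.43656).
Jacobian J = [[2·q + 2, 2·p - 2·q], [0, 2·q + 2·exp(q) + 3]].
At the point, J = [[4.000, -6.000], [0.000, 10.43656]] (det J = 41.74625).
Solving J·Δ = −F gives Δ = (0.250, -1.000).
Then the next iterate is (p, q)₁ = (-1.750, 0.000).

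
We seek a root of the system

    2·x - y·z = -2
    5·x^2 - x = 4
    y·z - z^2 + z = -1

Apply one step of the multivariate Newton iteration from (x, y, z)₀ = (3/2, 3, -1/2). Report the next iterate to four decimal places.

(1.0893, -21.6429, -2.7143)

At (3/2, 3, -1/2): F = (6.5000, 5.7500, -1.2500).
Jacobian J = [[2, -z, -y], [10·x - 1, 0, 0], [0, z, y - 2·z + 1]].
At the point, J = [[2.0000, 0.5000, -3.0000], [14.0000, 0.0000, 0.0000], [0.0000, -0.5000, 5.0000]] (det J = -14.0000).
Solving J·Δ = −F gives Δ = (-0.4107, -24.6429, -2.2143).
Then the next iterate is (x, y, z)₁ = (1.0893, -21.6429, -2.7143).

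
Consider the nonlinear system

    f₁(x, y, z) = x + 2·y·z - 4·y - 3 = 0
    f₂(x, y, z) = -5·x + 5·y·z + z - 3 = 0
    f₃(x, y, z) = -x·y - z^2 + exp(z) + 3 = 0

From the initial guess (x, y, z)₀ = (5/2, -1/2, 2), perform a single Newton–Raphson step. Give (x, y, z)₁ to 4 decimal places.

(1.8344, 0.8423, 0.8344)

At (5/2, -1/2, 2): F = (-0.5000, -18.5000, 7.639056).
Jacobian J = [[1, 2·z - 4, 2·y], [-5, 5·z, 5·y + 1], [-y, -x, -2·z + exp(z)]].
At the point, J = [[1.0000, 0.0000, -1.0000], [-5.0000, 10.0000, -1.5000], [0.5000, -2.5000, 3.389056]] (det J = 22.640561).
Solving J·Δ = −F gives Δ = (-0.6656, 1.3423, -1.1656).
Then the next iterate is (x, y, z)₁ = (1.8344, 0.8423, 0.8344).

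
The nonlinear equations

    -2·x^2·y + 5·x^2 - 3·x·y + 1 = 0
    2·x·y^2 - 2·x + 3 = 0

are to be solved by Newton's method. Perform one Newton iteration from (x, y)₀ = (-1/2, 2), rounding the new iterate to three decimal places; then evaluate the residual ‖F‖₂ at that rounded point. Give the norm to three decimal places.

At (-1/2, 2): F = (4.250, 0.000).
Jacobian J = [[-4·x·y + 10·x - 3·y, -2·x^2 - 3·x], [2·y^2 - 2, 4·x·y]].
At the point, J = [[-7.000, 1.000], [6.000, -4.000]] (det J = 22.000).
Solving J·Δ = −F gives Δ = (0.773, 1.159).
Then the next iterate is (x, y)₁ = (0.273, 3.159).
Re-evaluating at (0.273, 3.159): F = (-1.68545, 7.90269), so ‖F‖₂ = 8.080.

8.080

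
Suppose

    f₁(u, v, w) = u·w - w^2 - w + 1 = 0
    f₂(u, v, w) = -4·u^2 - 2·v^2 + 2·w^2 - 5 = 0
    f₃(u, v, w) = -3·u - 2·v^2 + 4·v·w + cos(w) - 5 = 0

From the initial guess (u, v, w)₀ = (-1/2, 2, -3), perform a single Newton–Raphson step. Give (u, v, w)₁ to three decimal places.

At (-1/2, 2, -3): F = (-3.500, 4.000, -36.48999).
Jacobian J = [[w, 0, u - 2·w - 1], [-8·u, -4·v, 4·w], [-3, -4·v + 4·w, 4·v - sin(w)]].
At the point, J = [[-3.000, 0.000, 4.500], [4.000, -8.000, -12.000], [-3.000, -20.000, 8.14112]] (det J = 447.38688).
Solving J·Δ = −F gives Δ = (1.354, -1.344, 1.680).
Then the next iterate is (u, v, w)₁ = (0.854, 0.656, -1.320).

(0.854, 0.656, -1.320)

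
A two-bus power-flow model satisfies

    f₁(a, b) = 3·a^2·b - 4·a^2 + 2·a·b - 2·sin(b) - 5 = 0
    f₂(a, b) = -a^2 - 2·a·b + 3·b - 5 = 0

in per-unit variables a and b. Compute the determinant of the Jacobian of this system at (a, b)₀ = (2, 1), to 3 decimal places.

91.516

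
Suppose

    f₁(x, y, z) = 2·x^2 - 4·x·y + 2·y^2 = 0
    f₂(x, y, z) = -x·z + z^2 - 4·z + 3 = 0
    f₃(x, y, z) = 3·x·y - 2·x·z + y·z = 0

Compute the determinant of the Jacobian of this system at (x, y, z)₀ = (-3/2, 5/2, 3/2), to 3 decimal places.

144.000

J = [[4·x - 4·y, -4·x + 4·y, 0], [-z, 0, -x + 2·z - 4], [3·y - 2·z, 3·x + z, -2·x + y]].
At the point, J = [[-16.000, 16.000, 0.000], [-1.500, 0.000, 0.500], [4.500, -3.000, 5.500]].
det J = 144.000.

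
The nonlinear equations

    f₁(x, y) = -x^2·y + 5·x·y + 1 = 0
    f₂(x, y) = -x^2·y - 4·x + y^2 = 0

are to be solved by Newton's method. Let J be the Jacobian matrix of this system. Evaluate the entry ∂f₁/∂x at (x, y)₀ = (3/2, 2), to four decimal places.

∂f₁/∂x = -2·x·y + 5·y.
At (3/2, 2) this is 4.0000.

4.0000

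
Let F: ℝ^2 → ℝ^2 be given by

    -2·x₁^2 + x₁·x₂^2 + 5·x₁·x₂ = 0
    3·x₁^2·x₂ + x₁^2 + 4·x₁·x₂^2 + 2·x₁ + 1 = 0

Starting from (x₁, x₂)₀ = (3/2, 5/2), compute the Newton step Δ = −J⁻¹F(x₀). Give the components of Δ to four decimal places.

(-0.1290, -1.4653)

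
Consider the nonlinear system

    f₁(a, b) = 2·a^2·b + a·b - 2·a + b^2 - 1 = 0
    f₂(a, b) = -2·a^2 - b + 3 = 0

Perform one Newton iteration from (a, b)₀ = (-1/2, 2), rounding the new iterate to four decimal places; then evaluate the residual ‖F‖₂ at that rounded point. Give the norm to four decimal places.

4.5069

At (-1/2, 2): F = (4.0000, 0.5000).
Jacobian J = [[4·a·b + b - 2, 2·a^2 + a + 2·b], [-4·a, -1]].
At the point, J = [[-4.0000, 4.0000], [2.0000, -1.0000]] (det J = -4.0000).
Solving J·Δ = −F gives Δ = (-1.5000, -2.5000).
Then the next iterate is (a, b)₁ = (-2.0000, -0.5000).
Re-evaluating at (-2.0000, -0.5000): F = (0.2500, -4.5000), so ‖F‖₂ = 4.5069.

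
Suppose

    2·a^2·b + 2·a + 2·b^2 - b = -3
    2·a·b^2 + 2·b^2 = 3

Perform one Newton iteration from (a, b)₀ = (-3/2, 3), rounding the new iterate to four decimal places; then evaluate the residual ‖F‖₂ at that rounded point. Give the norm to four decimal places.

8.2421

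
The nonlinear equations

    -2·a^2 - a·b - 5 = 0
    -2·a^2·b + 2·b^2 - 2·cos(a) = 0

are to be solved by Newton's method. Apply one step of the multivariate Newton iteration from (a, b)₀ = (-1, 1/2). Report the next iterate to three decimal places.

At (-1, 1/2): F = (-6.500, -1.58060).
Jacobian J = [[-4·a - b, -a], [-4·a·b + 2·sin(a), -2·a^2 + 4·b]].
At the point, J = [[3.500, 1.000], [0.31706, 0.000]] (det J = -0.31706).
Solving J·Δ = −F gives Δ = (4.985, -10.948).
Then the next iterate is (a, b)₁ = (3.985, -10.448).

(3.985, -10.448)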